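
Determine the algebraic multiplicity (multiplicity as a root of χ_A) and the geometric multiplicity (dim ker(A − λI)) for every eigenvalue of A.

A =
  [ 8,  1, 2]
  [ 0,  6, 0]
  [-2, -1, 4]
λ = 6: alg = 3, geom = 2

Step 1 — factor the characteristic polynomial to read off the algebraic multiplicities:
  χ_A(x) = (x - 6)^3

Step 2 — compute geometric multiplicities via the rank-nullity identity g(λ) = n − rank(A − λI):
  rank(A − (6)·I) = 1, so dim ker(A − (6)·I) = n − 1 = 2

Summary:
  λ = 6: algebraic multiplicity = 3, geometric multiplicity = 2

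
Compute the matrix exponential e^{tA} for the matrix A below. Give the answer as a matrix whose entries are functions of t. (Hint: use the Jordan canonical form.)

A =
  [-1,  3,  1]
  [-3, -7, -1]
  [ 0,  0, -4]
e^{tA} =
  [3*t*exp(-4*t) + exp(-4*t), 3*t*exp(-4*t), t*exp(-4*t)]
  [-3*t*exp(-4*t), -3*t*exp(-4*t) + exp(-4*t), -t*exp(-4*t)]
  [0, 0, exp(-4*t)]

Strategy: write A = P · J · P⁻¹ where J is a Jordan canonical form, so e^{tA} = P · e^{tJ} · P⁻¹, and e^{tJ} can be computed block-by-block.

A has Jordan form
J =
  [-4,  1,  0]
  [ 0, -4,  0]
  [ 0,  0, -4]
(up to reordering of blocks).

Per-block formulas:
  For a 1×1 block at λ = -4: exp(t · [-4]) = [e^(-4t)].
  For a 2×2 Jordan block J_2(-4): exp(t · J_2(-4)) = e^(-4t)·(I + t·N), where N is the 2×2 nilpotent shift.

After assembling e^{tJ} and conjugating by P, we get:

e^{tA} =
  [3*t*exp(-4*t) + exp(-4*t), 3*t*exp(-4*t), t*exp(-4*t)]
  [-3*t*exp(-4*t), -3*t*exp(-4*t) + exp(-4*t), -t*exp(-4*t)]
  [0, 0, exp(-4*t)]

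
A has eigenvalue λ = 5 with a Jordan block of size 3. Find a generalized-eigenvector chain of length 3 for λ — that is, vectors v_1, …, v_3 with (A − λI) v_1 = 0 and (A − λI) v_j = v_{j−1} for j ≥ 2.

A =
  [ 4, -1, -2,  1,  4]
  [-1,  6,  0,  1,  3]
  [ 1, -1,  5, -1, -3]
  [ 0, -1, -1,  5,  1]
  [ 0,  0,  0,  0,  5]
A Jordan chain for λ = 5 of length 3:
v_1 = (1, 1, -1, 0, 0)ᵀ
v_2 = (-1, 1, -1, -1, 0)ᵀ
v_3 = (0, 1, 0, 0, 0)ᵀ

Let N = A − (5)·I. We want v_3 with N^3 v_3 = 0 but N^2 v_3 ≠ 0; then v_{j-1} := N · v_j for j = 3, …, 2.

Pick v_3 = (0, 1, 0, 0, 0)ᵀ.
Then v_2 = N · v_3 = (-1, 1, -1, -1, 0)ᵀ.
Then v_1 = N · v_2 = (1, 1, -1, 0, 0)ᵀ.

Sanity check: (A − (5)·I) v_1 = (0, 0, 0, 0, 0)ᵀ = 0. ✓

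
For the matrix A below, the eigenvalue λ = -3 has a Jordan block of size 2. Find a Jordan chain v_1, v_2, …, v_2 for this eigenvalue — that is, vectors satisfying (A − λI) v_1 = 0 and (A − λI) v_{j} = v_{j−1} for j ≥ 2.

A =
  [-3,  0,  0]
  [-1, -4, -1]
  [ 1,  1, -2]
A Jordan chain for λ = -3 of length 2:
v_1 = (0, -1, 1)ᵀ
v_2 = (1, 0, 0)ᵀ

Let N = A − (-3)·I. We want v_2 with N^2 v_2 = 0 but N^1 v_2 ≠ 0; then v_{j-1} := N · v_j for j = 2, …, 2.

Pick v_2 = (1, 0, 0)ᵀ.
Then v_1 = N · v_2 = (0, -1, 1)ᵀ.

Sanity check: (A − (-3)·I) v_1 = (0, 0, 0)ᵀ = 0. ✓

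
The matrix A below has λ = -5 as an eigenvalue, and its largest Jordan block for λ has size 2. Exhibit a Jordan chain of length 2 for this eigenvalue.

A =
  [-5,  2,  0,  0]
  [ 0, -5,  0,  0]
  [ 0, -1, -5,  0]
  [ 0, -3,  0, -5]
A Jordan chain for λ = -5 of length 2:
v_1 = (2, 0, -1, -3)ᵀ
v_2 = (0, 1, 0, 0)ᵀ

Let N = A − (-5)·I. We want v_2 with N^2 v_2 = 0 but N^1 v_2 ≠ 0; then v_{j-1} := N · v_j for j = 2, …, 2.

Pick v_2 = (0, 1, 0, 0)ᵀ.
Then v_1 = N · v_2 = (2, 0, -1, -3)ᵀ.

Sanity check: (A − (-5)·I) v_1 = (0, 0, 0, 0)ᵀ = 0. ✓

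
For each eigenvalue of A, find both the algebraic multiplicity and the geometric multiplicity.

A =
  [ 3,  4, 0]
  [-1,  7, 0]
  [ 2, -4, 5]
λ = 5: alg = 3, geom = 2

Step 1 — factor the characteristic polynomial to read off the algebraic multiplicities:
  χ_A(x) = (x - 5)^3

Step 2 — compute geometric multiplicities via the rank-nullity identity g(λ) = n − rank(A − λI):
  rank(A − (5)·I) = 1, so dim ker(A − (5)·I) = n − 1 = 2

Summary:
  λ = 5: algebraic multiplicity = 3, geometric multiplicity = 2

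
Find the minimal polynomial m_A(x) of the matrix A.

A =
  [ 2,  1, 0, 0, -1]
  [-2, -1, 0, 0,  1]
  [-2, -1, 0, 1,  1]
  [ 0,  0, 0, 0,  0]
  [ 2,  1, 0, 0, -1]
x^2

The characteristic polynomial is χ_A(x) = x^5, so the eigenvalues are known. The minimal polynomial is
  m_A(x) = Π_λ (x − λ)^{k_λ}
where k_λ is the size of the *largest* Jordan block for λ (equivalently, the smallest k with (A − λI)^k v = 0 for every generalised eigenvector v of λ).

  λ = 0: largest Jordan block has size 2, contributing (x − 0)^2

So m_A(x) = x^2 = x^2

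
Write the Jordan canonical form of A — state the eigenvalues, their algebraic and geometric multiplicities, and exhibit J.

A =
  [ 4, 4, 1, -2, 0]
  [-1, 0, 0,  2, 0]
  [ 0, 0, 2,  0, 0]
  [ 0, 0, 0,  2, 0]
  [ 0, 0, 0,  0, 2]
J_3(2) ⊕ J_1(2) ⊕ J_1(2)

The characteristic polynomial is
  det(x·I − A) = x^5 - 10*x^4 + 40*x^3 - 80*x^2 + 80*x - 32 = (x - 2)^5

Eigenvalues and multiplicities (the geometric multiplicity of λ is n − rank(A − λI), which equals the number of Jordan blocks for λ):
  λ = 2: algebraic multiplicity = 5, geometric multiplicity = 3

Determining the block sizes for each eigenvalue:
  λ = 2: with am = 5 and gm = 3, the partition is not yet determined (e.g. several partitions of 5 into 3 parts exist). Let N = A − (2)·I. Computing rank(N^1) = 2, rank(N^2) = 1, rank(N^3) = 0; the number of blocks of size ≥ j is rank(N^{j−1}) − rank(N^j), giving [3, 1, 1]. So we have 1 block(s) of size 3, 2 block(s) of size 1 → block sizes [3, 1, 1]

Assembling the blocks gives a Jordan form
J =
  [2, 1, 0, 0, 0]
  [0, 2, 1, 0, 0]
  [0, 0, 2, 0, 0]
  [0, 0, 0, 2, 0]
  [0, 0, 0, 0, 2]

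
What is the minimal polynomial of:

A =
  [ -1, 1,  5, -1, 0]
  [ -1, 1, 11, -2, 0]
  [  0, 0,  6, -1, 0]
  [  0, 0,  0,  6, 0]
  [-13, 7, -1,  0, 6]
x^4 - 12*x^3 + 36*x^2

The characteristic polynomial is χ_A(x) = x^2*(x - 6)^3, so the eigenvalues are known. The minimal polynomial is
  m_A(x) = Π_λ (x − λ)^{k_λ}
where k_λ is the size of the *largest* Jordan block for λ (equivalently, the smallest k with (A − λI)^k v = 0 for every generalised eigenvector v of λ).

  λ = 0: largest Jordan block has size 2, contributing (x − 0)^2
  λ = 6: largest Jordan block has size 2, contributing (x − 6)^2

So m_A(x) = x^2*(x - 6)^2 = x^4 - 12*x^3 + 36*x^2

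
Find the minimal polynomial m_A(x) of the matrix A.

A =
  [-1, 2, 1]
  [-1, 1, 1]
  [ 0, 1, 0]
x^3

The characteristic polynomial is χ_A(x) = x^3, so the eigenvalues are known. The minimal polynomial is
  m_A(x) = Π_λ (x − λ)^{k_λ}
where k_λ is the size of the *largest* Jordan block for λ (equivalently, the smallest k with (A − λI)^k v = 0 for every generalised eigenvector v of λ).

  λ = 0: largest Jordan block has size 3, contributing (x − 0)^3

So m_A(x) = x^3 = x^3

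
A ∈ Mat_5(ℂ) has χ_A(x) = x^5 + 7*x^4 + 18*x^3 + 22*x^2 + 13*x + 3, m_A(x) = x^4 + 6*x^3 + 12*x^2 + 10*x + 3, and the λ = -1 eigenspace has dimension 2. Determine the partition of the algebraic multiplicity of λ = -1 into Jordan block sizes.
Block sizes for λ = -1: [3, 1]

Step 1 — from the characteristic polynomial, algebraic multiplicity of λ = -1 is 4. From dim ker(A − (-1)·I) = 2, there are exactly 2 Jordan blocks for λ = -1.
Step 2 — from the minimal polynomial, the factor (x + 1)^3 tells us the largest block for λ = -1 has size 3.
Step 3 — with total size 4, 2 blocks, and largest block 3, the block sizes (in nonincreasing order) are [3, 1].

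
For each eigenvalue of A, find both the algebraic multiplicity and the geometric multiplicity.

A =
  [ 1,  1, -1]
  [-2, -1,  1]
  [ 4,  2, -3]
λ = -1: alg = 3, geom = 1

Step 1 — factor the characteristic polynomial to read off the algebraic multiplicities:
  χ_A(x) = (x + 1)^3

Step 2 — compute geometric multiplicities via the rank-nullity identity g(λ) = n − rank(A − λI):
  rank(A − (-1)·I) = 2, so dim ker(A − (-1)·I) = n − 2 = 1

Summary:
  λ = -1: algebraic multiplicity = 3, geometric multiplicity = 1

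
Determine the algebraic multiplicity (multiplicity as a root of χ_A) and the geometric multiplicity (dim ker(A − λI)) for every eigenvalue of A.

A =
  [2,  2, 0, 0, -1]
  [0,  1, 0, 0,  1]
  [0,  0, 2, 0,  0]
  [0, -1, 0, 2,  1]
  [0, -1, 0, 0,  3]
λ = 2: alg = 5, geom = 3

Step 1 — factor the characteristic polynomial to read off the algebraic multiplicities:
  χ_A(x) = (x - 2)^5

Step 2 — compute geometric multiplicities via the rank-nullity identity g(λ) = n − rank(A − λI):
  rank(A − (2)·I) = 2, so dim ker(A − (2)·I) = n − 2 = 3

Summary:
  λ = 2: algebraic multiplicity = 5, geometric multiplicity = 3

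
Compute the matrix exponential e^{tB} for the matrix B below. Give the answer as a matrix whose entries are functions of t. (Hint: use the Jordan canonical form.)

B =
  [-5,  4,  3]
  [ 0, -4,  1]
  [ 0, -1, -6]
e^{tB} =
  [exp(-5*t), t^2*exp(-5*t)/2 + 4*t*exp(-5*t), t^2*exp(-5*t)/2 + 3*t*exp(-5*t)]
  [0, t*exp(-5*t) + exp(-5*t), t*exp(-5*t)]
  [0, -t*exp(-5*t), -t*exp(-5*t) + exp(-5*t)]

Strategy: write B = P · J · P⁻¹ where J is a Jordan canonical form, so e^{tB} = P · e^{tJ} · P⁻¹, and e^{tJ} can be computed block-by-block.

B has Jordan form
J =
  [-5,  1,  0]
  [ 0, -5,  1]
  [ 0,  0, -5]
(up to reordering of blocks).

Per-block formulas:
  For a 3×3 Jordan block J_3(-5): exp(t · J_3(-5)) = e^(-5t)·(I + t·N + (t^2/2)·N^2), where N is the 3×3 nilpotent shift.

After assembling e^{tJ} and conjugating by P, we get:

e^{tB} =
  [exp(-5*t), t^2*exp(-5*t)/2 + 4*t*exp(-5*t), t^2*exp(-5*t)/2 + 3*t*exp(-5*t)]
  [0, t*exp(-5*t) + exp(-5*t), t*exp(-5*t)]
  [0, -t*exp(-5*t), -t*exp(-5*t) + exp(-5*t)]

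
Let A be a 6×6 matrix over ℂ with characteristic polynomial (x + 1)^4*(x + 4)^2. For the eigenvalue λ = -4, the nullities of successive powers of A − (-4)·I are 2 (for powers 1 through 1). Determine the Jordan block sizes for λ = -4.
Block sizes for λ = -4: [1, 1]

From the dimensions of kernels of powers, the number of Jordan blocks of size at least j is d_j − d_{j−1} where d_j = dim ker(N^j) (with d_0 = 0). Computing the differences gives [2].
The number of blocks of size exactly k is (#blocks of size ≥ k) − (#blocks of size ≥ k + 1), so the partition is: 2 block(s) of size 1.
In nonincreasing order the block sizes are [1, 1].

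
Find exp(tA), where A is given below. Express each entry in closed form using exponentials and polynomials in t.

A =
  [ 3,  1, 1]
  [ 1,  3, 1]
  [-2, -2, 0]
e^{tA} =
  [t*exp(2*t) + exp(2*t), t*exp(2*t), t*exp(2*t)]
  [t*exp(2*t), t*exp(2*t) + exp(2*t), t*exp(2*t)]
  [-2*t*exp(2*t), -2*t*exp(2*t), -2*t*exp(2*t) + exp(2*t)]

Strategy: write A = P · J · P⁻¹ where J is a Jordan canonical form, so e^{tA} = P · e^{tJ} · P⁻¹, and e^{tJ} can be computed block-by-block.

A has Jordan form
J =
  [2, 1, 0]
  [0, 2, 0]
  [0, 0, 2]
(up to reordering of blocks).

Per-block formulas:
  For a 1×1 block at λ = 2: exp(t · [2]) = [e^(2t)].
  For a 2×2 Jordan block J_2(2): exp(t · J_2(2)) = e^(2t)·(I + t·N), where N is the 2×2 nilpotent shift.

After assembling e^{tJ} and conjugating by P, we get:

e^{tA} =
  [t*exp(2*t) + exp(2*t), t*exp(2*t), t*exp(2*t)]
  [t*exp(2*t), t*exp(2*t) + exp(2*t), t*exp(2*t)]
  [-2*t*exp(2*t), -2*t*exp(2*t), -2*t*exp(2*t) + exp(2*t)]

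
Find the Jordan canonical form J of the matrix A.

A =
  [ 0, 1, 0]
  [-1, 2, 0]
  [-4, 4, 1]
J_2(1) ⊕ J_1(1)

The characteristic polynomial is
  det(x·I − A) = x^3 - 3*x^2 + 3*x - 1 = (x - 1)^3

Eigenvalues and multiplicities (the geometric multiplicity of λ is n − rank(A − λI), which equals the number of Jordan blocks for λ):
  λ = 1: algebraic multiplicity = 3, geometric multiplicity = 2

Determining the block sizes for each eigenvalue:
  λ = 1: 2 blocks summing to 3 forces exactly one block of size 2 and the rest size 1 → block sizes [2, 1]

Assembling the blocks gives a Jordan form
J =
  [1, 1, 0]
  [0, 1, 0]
  [0, 0, 1]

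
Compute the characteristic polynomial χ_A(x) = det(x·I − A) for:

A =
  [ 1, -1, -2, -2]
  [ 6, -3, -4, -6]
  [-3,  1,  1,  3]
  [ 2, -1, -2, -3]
x^4 + 4*x^3 + 6*x^2 + 4*x + 1

Expanding det(x·I − A) (e.g. by cofactor expansion or by noting that A is similar to its Jordan form J, which has the same characteristic polynomial as A) gives
  χ_A(x) = x^4 + 4*x^3 + 6*x^2 + 4*x + 1
which factors as (x + 1)^4. The eigenvalues (with algebraic multiplicities) are λ = -1 with multiplicity 4.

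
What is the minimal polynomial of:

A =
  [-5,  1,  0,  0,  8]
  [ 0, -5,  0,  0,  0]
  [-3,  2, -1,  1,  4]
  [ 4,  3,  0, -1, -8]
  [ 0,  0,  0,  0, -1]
x^4 + 12*x^3 + 46*x^2 + 60*x + 25

The characteristic polynomial is χ_A(x) = (x + 1)^3*(x + 5)^2, so the eigenvalues are known. The minimal polynomial is
  m_A(x) = Π_λ (x − λ)^{k_λ}
where k_λ is the size of the *largest* Jordan block for λ (equivalently, the smallest k with (A − λI)^k v = 0 for every generalised eigenvector v of λ).

  λ = -5: largest Jordan block has size 2, contributing (x + 5)^2
  λ = -1: largest Jordan block has size 2, contributing (x + 1)^2

So m_A(x) = (x + 1)^2*(x + 5)^2 = x^4 + 12*x^3 + 46*x^2 + 60*x + 25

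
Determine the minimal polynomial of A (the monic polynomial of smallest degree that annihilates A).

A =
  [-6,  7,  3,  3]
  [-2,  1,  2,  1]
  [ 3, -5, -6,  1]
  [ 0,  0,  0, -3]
x^4 + 14*x^3 + 72*x^2 + 162*x + 135

The characteristic polynomial is χ_A(x) = (x + 3)^3*(x + 5), so the eigenvalues are known. The minimal polynomial is
  m_A(x) = Π_λ (x − λ)^{k_λ}
where k_λ is the size of the *largest* Jordan block for λ (equivalently, the smallest k with (A − λI)^k v = 0 for every generalised eigenvector v of λ).

  λ = -5: largest Jordan block has size 1, contributing (x + 5)
  λ = -3: largest Jordan block has size 3, contributing (x + 3)^3

So m_A(x) = (x + 3)^3*(x + 5) = x^4 + 14*x^3 + 72*x^2 + 162*x + 135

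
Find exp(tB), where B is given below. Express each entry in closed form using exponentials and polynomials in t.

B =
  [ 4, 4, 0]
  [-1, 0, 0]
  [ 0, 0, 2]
e^{tB} =
  [2*t*exp(2*t) + exp(2*t), 4*t*exp(2*t), 0]
  [-t*exp(2*t), -2*t*exp(2*t) + exp(2*t), 0]
  [0, 0, exp(2*t)]

Strategy: write B = P · J · P⁻¹ where J is a Jordan canonical form, so e^{tB} = P · e^{tJ} · P⁻¹, and e^{tJ} can be computed block-by-block.

B has Jordan form
J =
  [2, 1, 0]
  [0, 2, 0]
  [0, 0, 2]
(up to reordering of blocks).

Per-block formulas:
  For a 1×1 block at λ = 2: exp(t · [2]) = [e^(2t)].
  For a 2×2 Jordan block J_2(2): exp(t · J_2(2)) = e^(2t)·(I + t·N), where N is the 2×2 nilpotent shift.

After assembling e^{tJ} and conjugating by P, we get:

e^{tB} =
  [2*t*exp(2*t) + exp(2*t), 4*t*exp(2*t), 0]
  [-t*exp(2*t), -2*t*exp(2*t) + exp(2*t), 0]
  [0, 0, exp(2*t)]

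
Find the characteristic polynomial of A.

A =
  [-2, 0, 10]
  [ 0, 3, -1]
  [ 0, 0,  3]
x^3 - 4*x^2 - 3*x + 18

Expanding det(x·I − A) (e.g. by cofactor expansion or by noting that A is similar to its Jordan form J, which has the same characteristic polynomial as A) gives
  χ_A(x) = x^3 - 4*x^2 - 3*x + 18
which factors as (x - 3)^2*(x + 2). The eigenvalues (with algebraic multiplicities) are λ = -2 with multiplicity 1, λ = 3 with multiplicity 2.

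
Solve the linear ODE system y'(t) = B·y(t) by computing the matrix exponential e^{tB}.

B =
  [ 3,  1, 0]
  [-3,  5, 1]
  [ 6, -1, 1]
e^{tB} =
  [-3*t^2*exp(3*t)/2 + exp(3*t), t^2*exp(3*t) + t*exp(3*t), t^2*exp(3*t)/2]
  [-3*t*exp(3*t), 2*t*exp(3*t) + exp(3*t), t*exp(3*t)]
  [-9*t^2*exp(3*t)/2 + 6*t*exp(3*t), 3*t^2*exp(3*t) - t*exp(3*t), 3*t^2*exp(3*t)/2 - 2*t*exp(3*t) + exp(3*t)]

Strategy: write B = P · J · P⁻¹ where J is a Jordan canonical form, so e^{tB} = P · e^{tJ} · P⁻¹, and e^{tJ} can be computed block-by-block.

B has Jordan form
J =
  [3, 1, 0]
  [0, 3, 1]
  [0, 0, 3]
(up to reordering of blocks).

Per-block formulas:
  For a 3×3 Jordan block J_3(3): exp(t · J_3(3)) = e^(3t)·(I + t·N + (t^2/2)·N^2), where N is the 3×3 nilpotent shift.

After assembling e^{tJ} and conjugating by P, we get:

e^{tB} =
  [-3*t^2*exp(3*t)/2 + exp(3*t), t^2*exp(3*t) + t*exp(3*t), t^2*exp(3*t)/2]
  [-3*t*exp(3*t), 2*t*exp(3*t) + exp(3*t), t*exp(3*t)]
  [-9*t^2*exp(3*t)/2 + 6*t*exp(3*t), 3*t^2*exp(3*t) - t*exp(3*t), 3*t^2*exp(3*t)/2 - 2*t*exp(3*t) + exp(3*t)]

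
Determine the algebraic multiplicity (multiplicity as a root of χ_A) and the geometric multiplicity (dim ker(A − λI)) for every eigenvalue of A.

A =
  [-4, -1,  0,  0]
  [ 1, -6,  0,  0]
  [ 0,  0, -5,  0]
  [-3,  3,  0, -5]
λ = -5: alg = 4, geom = 3

Step 1 — factor the characteristic polynomial to read off the algebraic multiplicities:
  χ_A(x) = (x + 5)^4

Step 2 — compute geometric multiplicities via the rank-nullity identity g(λ) = n − rank(A − λI):
  rank(A − (-5)·I) = 1, so dim ker(A − (-5)·I) = n − 1 = 3

Summary:
  λ = -5: algebraic multiplicity = 4, geometric multiplicity = 3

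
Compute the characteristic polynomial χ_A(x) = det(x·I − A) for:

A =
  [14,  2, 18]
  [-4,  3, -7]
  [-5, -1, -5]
x^3 - 12*x^2 + 48*x - 64

Expanding det(x·I − A) (e.g. by cofactor expansion or by noting that A is similar to its Jordan form J, which has the same characteristic polynomial as A) gives
  χ_A(x) = x^3 - 12*x^2 + 48*x - 64
which factors as (x - 4)^3. The eigenvalues (with algebraic multiplicities) are λ = 4 with multiplicity 3.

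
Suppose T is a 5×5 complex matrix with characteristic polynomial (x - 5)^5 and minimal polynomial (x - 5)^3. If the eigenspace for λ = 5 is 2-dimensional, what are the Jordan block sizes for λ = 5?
Block sizes for λ = 5: [3, 2]

Step 1 — from the characteristic polynomial, algebraic multiplicity of λ = 5 is 5. From dim ker(T − (5)·I) = 2, there are exactly 2 Jordan blocks for λ = 5.
Step 2 — from the minimal polynomial, the factor (x − 5)^3 tells us the largest block for λ = 5 has size 3.
Step 3 — with total size 5, 2 blocks, and largest block 3, the block sizes (in nonincreasing order) are [3, 2].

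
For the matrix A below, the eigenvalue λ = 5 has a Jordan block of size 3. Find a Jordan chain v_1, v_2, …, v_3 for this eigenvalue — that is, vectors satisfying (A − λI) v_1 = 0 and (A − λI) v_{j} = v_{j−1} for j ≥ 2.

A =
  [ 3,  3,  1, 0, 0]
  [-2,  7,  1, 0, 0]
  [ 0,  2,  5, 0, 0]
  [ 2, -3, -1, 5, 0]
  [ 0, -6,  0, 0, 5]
A Jordan chain for λ = 5 of length 3:
v_1 = (-2, 0, -4, 2, 12)ᵀ
v_2 = (-2, -2, 0, 2, 0)ᵀ
v_3 = (1, 0, 0, 0, 0)ᵀ

Let N = A − (5)·I. We want v_3 with N^3 v_3 = 0 but N^2 v_3 ≠ 0; then v_{j-1} := N · v_j for j = 3, …, 2.

Pick v_3 = (1, 0, 0, 0, 0)ᵀ.
Then v_2 = N · v_3 = (-2, -2, 0, 2, 0)ᵀ.
Then v_1 = N · v_2 = (-2, 0, -4, 2, 12)ᵀ.

Sanity check: (A − (5)·I) v_1 = (0, 0, 0, 0, 0)ᵀ = 0. ✓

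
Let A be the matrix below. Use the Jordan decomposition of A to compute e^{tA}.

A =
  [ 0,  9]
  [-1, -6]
e^{tA} =
  [3*t*exp(-3*t) + exp(-3*t), 9*t*exp(-3*t)]
  [-t*exp(-3*t), -3*t*exp(-3*t) + exp(-3*t)]

Strategy: write A = P · J · P⁻¹ where J is a Jordan canonical form, so e^{tA} = P · e^{tJ} · P⁻¹, and e^{tJ} can be computed block-by-block.

A has Jordan form
J =
  [-3,  1]
  [ 0, -3]
(up to reordering of blocks).

Per-block formulas:
  For a 2×2 Jordan block J_2(-3): exp(t · J_2(-3)) = e^(-3t)·(I + t·N), where N is the 2×2 nilpotent shift.

After assembling e^{tJ} and conjugating by P, we get:

e^{tA} =
  [3*t*exp(-3*t) + exp(-3*t), 9*t*exp(-3*t)]
  [-t*exp(-3*t), -3*t*exp(-3*t) + exp(-3*t)]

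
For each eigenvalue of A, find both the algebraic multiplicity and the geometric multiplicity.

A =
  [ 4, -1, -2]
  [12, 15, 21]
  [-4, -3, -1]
λ = 6: alg = 3, geom = 1

Step 1 — factor the characteristic polynomial to read off the algebraic multiplicities:
  χ_A(x) = (x - 6)^3

Step 2 — compute geometric multiplicities via the rank-nullity identity g(λ) = n − rank(A − λI):
  rank(A − (6)·I) = 2, so dim ker(A − (6)·I) = n − 2 = 1

Summary:
  λ = 6: algebraic multiplicity = 3, geometric multiplicity = 1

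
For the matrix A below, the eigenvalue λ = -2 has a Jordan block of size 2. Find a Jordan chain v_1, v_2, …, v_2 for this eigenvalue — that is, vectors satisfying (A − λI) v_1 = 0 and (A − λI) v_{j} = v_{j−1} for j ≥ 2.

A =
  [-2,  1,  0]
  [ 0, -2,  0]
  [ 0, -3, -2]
A Jordan chain for λ = -2 of length 2:
v_1 = (1, 0, -3)ᵀ
v_2 = (0, 1, 0)ᵀ

Let N = A − (-2)·I. We want v_2 with N^2 v_2 = 0 but N^1 v_2 ≠ 0; then v_{j-1} := N · v_j for j = 2, …, 2.

Pick v_2 = (0, 1, 0)ᵀ.
Then v_1 = N · v_2 = (1, 0, -3)ᵀ.

Sanity check: (A − (-2)·I) v_1 = (0, 0, 0)ᵀ = 0. ✓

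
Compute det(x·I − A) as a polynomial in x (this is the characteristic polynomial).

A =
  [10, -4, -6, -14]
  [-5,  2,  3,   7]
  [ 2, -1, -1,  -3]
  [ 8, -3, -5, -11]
x^4

Expanding det(x·I − A) (e.g. by cofactor expansion or by noting that A is similar to its Jordan form J, which has the same characteristic polynomial as A) gives
  χ_A(x) = x^4
which factors as x^4. The eigenvalues (with algebraic multiplicities) are λ = 0 with multiplicity 4.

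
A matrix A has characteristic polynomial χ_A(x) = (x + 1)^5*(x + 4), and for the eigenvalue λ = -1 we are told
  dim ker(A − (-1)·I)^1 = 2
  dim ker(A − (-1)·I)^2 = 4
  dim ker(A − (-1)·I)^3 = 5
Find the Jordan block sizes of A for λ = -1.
Block sizes for λ = -1: [3, 2]

From the dimensions of kernels of powers, the number of Jordan blocks of size at least j is d_j − d_{j−1} where d_j = dim ker(N^j) (with d_0 = 0). Computing the differences gives [2, 2, 1].
The number of blocks of size exactly k is (#blocks of size ≥ k) − (#blocks of size ≥ k + 1), so the partition is: 1 block(s) of size 2, 1 block(s) of size 3.
In nonincreasing order the block sizes are [3, 2].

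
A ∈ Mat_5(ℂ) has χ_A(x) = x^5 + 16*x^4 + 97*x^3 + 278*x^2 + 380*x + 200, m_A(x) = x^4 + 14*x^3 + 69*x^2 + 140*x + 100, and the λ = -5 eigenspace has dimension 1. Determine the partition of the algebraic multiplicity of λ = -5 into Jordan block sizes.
Block sizes for λ = -5: [2]

Step 1 — from the characteristic polynomial, algebraic multiplicity of λ = -5 is 2. From dim ker(A − (-5)·I) = 1, there are exactly 1 Jordan blocks for λ = -5.
Step 2 — from the minimal polynomial, the factor (x + 5)^2 tells us the largest block for λ = -5 has size 2.
Step 3 — with total size 2, 1 blocks, and largest block 2, the block sizes (in nonincreasing order) are [2].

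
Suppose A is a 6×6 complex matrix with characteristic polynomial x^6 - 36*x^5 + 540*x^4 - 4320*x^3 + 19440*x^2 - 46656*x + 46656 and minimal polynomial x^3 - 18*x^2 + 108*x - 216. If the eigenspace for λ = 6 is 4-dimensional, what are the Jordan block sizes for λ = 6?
Block sizes for λ = 6: [3, 1, 1, 1]

Step 1 — from the characteristic polynomial, algebraic multiplicity of λ = 6 is 6. From dim ker(A − (6)·I) = 4, there are exactly 4 Jordan blocks for λ = 6.
Step 2 — from the minimal polynomial, the factor (x − 6)^3 tells us the largest block for λ = 6 has size 3.
Step 3 — with total size 6, 4 blocks, and largest block 3, the block sizes (in nonincreasing order) are [3, 1, 1, 1].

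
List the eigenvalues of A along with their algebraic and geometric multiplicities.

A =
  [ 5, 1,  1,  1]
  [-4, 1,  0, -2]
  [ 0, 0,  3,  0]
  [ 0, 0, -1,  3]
λ = 3: alg = 4, geom = 2

Step 1 — factor the characteristic polynomial to read off the algebraic multiplicities:
  χ_A(x) = (x - 3)^4

Step 2 — compute geometric multiplicities via the rank-nullity identity g(λ) = n − rank(A − λI):
  rank(A − (3)·I) = 2, so dim ker(A − (3)·I) = n − 2 = 2

Summary:
  λ = 3: algebraic multiplicity = 4, geometric multiplicity = 2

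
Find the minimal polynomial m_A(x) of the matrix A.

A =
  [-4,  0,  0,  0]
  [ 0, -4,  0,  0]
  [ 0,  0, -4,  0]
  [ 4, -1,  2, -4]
x^2 + 8*x + 16

The characteristic polynomial is χ_A(x) = (x + 4)^4, so the eigenvalues are known. The minimal polynomial is
  m_A(x) = Π_λ (x − λ)^{k_λ}
where k_λ is the size of the *largest* Jordan block for λ (equivalently, the smallest k with (A − λI)^k v = 0 for every generalised eigenvector v of λ).

  λ = -4: largest Jordan block has size 2, contributing (x + 4)^2

So m_A(x) = (x + 4)^2 = x^2 + 8*x + 16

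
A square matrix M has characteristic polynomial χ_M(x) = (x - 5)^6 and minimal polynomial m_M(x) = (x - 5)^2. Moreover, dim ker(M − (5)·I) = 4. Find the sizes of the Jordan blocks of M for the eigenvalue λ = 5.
Block sizes for λ = 5: [2, 2, 1, 1]

Step 1 — from the characteristic polynomial, algebraic multiplicity of λ = 5 is 6. From dim ker(M − (5)·I) = 4, there are exactly 4 Jordan blocks for λ = 5.
Step 2 — from the minimal polynomial, the factor (x − 5)^2 tells us the largest block for λ = 5 has size 2.
Step 3 — with total size 6, 4 blocks, and largest block 2, the block sizes (in nonincreasing order) are [2, 2, 1, 1].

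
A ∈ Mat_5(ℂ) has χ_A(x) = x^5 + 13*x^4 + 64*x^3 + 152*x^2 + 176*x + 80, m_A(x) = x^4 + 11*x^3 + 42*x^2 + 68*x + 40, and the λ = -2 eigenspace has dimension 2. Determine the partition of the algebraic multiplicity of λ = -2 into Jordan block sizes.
Block sizes for λ = -2: [3, 1]

Step 1 — from the characteristic polynomial, algebraic multiplicity of λ = -2 is 4. From dim ker(A − (-2)·I) = 2, there are exactly 2 Jordan blocks for λ = -2.
Step 2 — from the minimal polynomial, the factor (x + 2)^3 tells us the largest block for λ = -2 has size 3.
Step 3 — with total size 4, 2 blocks, and largest block 3, the block sizes (in nonincreasing order) are [3, 1].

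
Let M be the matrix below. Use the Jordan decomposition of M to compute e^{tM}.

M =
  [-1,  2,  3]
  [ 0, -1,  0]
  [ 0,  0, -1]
e^{tM} =
  [exp(-t), 2*t*exp(-t), 3*t*exp(-t)]
  [0, exp(-t), 0]
  [0, 0, exp(-t)]

Strategy: write M = P · J · P⁻¹ where J is a Jordan canonical form, so e^{tM} = P · e^{tJ} · P⁻¹, and e^{tJ} can be computed block-by-block.

M has Jordan form
J =
  [-1,  1,  0]
  [ 0, -1,  0]
  [ 0,  0, -1]
(up to reordering of blocks).

Per-block formulas:
  For a 2×2 Jordan block J_2(-1): exp(t · J_2(-1)) = e^(-1t)·(I + t·N), where N is the 2×2 nilpotent shift.
  For a 1×1 block at λ = -1: exp(t · [-1]) = [e^(-1t)].

After assembling e^{tJ} and conjugating by P, we get:

e^{tM} =
  [exp(-t), 2*t*exp(-t), 3*t*exp(-t)]
  [0, exp(-t), 0]
  [0, 0, exp(-t)]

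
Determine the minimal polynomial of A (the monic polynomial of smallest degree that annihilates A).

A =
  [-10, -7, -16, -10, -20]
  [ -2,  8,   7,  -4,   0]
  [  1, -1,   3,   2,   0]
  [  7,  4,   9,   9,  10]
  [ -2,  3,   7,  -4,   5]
x^4 - 10*x^3 + 250*x - 625

The characteristic polynomial is χ_A(x) = (x - 5)^4*(x + 5), so the eigenvalues are known. The minimal polynomial is
  m_A(x) = Π_λ (x − λ)^{k_λ}
where k_λ is the size of the *largest* Jordan block for λ (equivalently, the smallest k with (A − λI)^k v = 0 for every generalised eigenvector v of λ).

  λ = -5: largest Jordan block has size 1, contributing (x + 5)
  λ = 5: largest Jordan block has size 3, contributing (x − 5)^3

So m_A(x) = (x - 5)^3*(x + 5) = x^4 - 10*x^3 + 250*x - 625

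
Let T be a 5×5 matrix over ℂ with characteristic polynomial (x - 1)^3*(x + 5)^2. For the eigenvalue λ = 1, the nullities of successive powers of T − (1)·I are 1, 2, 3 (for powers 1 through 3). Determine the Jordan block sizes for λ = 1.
Block sizes for λ = 1: [3]

From the dimensions of kernels of powers, the number of Jordan blocks of size at least j is d_j − d_{j−1} where d_j = dim ker(N^j) (with d_0 = 0). Computing the differences gives [1, 1, 1].
The number of blocks of size exactly k is (#blocks of size ≥ k) − (#blocks of size ≥ k + 1), so the partition is: 1 block(s) of size 3.
In nonincreasing order the block sizes are [3].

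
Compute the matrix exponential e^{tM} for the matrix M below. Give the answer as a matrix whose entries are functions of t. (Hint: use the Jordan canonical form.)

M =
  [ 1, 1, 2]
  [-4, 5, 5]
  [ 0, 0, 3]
e^{tM} =
  [-2*t*exp(3*t) + exp(3*t), t*exp(3*t), t^2*exp(3*t)/2 + 2*t*exp(3*t)]
  [-4*t*exp(3*t), 2*t*exp(3*t) + exp(3*t), t^2*exp(3*t) + 5*t*exp(3*t)]
  [0, 0, exp(3*t)]

Strategy: write M = P · J · P⁻¹ where J is a Jordan canonical form, so e^{tM} = P · e^{tJ} · P⁻¹, and e^{tJ} can be computed block-by-block.

M has Jordan form
J =
  [3, 1, 0]
  [0, 3, 1]
  [0, 0, 3]
(up to reordering of blocks).

Per-block formulas:
  For a 3×3 Jordan block J_3(3): exp(t · J_3(3)) = e^(3t)·(I + t·N + (t^2/2)·N^2), where N is the 3×3 nilpotent shift.

After assembling e^{tJ} and conjugating by P, we get:

e^{tM} =
  [-2*t*exp(3*t) + exp(3*t), t*exp(3*t), t^2*exp(3*t)/2 + 2*t*exp(3*t)]
  [-4*t*exp(3*t), 2*t*exp(3*t) + exp(3*t), t^2*exp(3*t) + 5*t*exp(3*t)]
  [0, 0, exp(3*t)]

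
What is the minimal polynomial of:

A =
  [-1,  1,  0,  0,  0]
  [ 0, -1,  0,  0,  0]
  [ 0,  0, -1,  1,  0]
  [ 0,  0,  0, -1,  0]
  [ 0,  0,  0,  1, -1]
x^2 + 2*x + 1

The characteristic polynomial is χ_A(x) = (x + 1)^5, so the eigenvalues are known. The minimal polynomial is
  m_A(x) = Π_λ (x − λ)^{k_λ}
where k_λ is the size of the *largest* Jordan block for λ (equivalently, the smallest k with (A − λI)^k v = 0 for every generalised eigenvector v of λ).

  λ = -1: largest Jordan block has size 2, contributing (x + 1)^2

So m_A(x) = (x + 1)^2 = x^2 + 2*x + 1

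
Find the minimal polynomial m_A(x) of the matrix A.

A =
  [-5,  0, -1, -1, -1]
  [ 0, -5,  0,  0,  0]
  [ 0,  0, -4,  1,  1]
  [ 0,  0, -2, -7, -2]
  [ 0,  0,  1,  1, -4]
x^2 + 10*x + 25

The characteristic polynomial is χ_A(x) = (x + 5)^5, so the eigenvalues are known. The minimal polynomial is
  m_A(x) = Π_λ (x − λ)^{k_λ}
where k_λ is the size of the *largest* Jordan block for λ (equivalently, the smallest k with (A − λI)^k v = 0 for every generalised eigenvector v of λ).

  λ = -5: largest Jordan block has size 2, contributing (x + 5)^2

So m_A(x) = (x + 5)^2 = x^2 + 10*x + 25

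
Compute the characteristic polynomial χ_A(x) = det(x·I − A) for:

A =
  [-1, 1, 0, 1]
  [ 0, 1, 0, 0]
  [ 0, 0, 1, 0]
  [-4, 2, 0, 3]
x^4 - 4*x^3 + 6*x^2 - 4*x + 1

Expanding det(x·I − A) (e.g. by cofactor expansion or by noting that A is similar to its Jordan form J, which has the same characteristic polynomial as A) gives
  χ_A(x) = x^4 - 4*x^3 + 6*x^2 - 4*x + 1
which factors as (x - 1)^4. The eigenvalues (with algebraic multiplicities) are λ = 1 with multiplicity 4.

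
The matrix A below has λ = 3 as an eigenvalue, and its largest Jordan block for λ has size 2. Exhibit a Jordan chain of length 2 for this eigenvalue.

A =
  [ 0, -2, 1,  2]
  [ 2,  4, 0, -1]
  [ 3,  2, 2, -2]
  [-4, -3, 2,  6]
A Jordan chain for λ = 3 of length 2:
v_1 = (-3, 2, 3, -4)ᵀ
v_2 = (1, 0, 0, 0)ᵀ

Let N = A − (3)·I. We want v_2 with N^2 v_2 = 0 but N^1 v_2 ≠ 0; then v_{j-1} := N · v_j for j = 2, …, 2.

Pick v_2 = (1, 0, 0, 0)ᵀ.
Then v_1 = N · v_2 = (-3, 2, 3, -4)ᵀ.

Sanity check: (A − (3)·I) v_1 = (0, 0, 0, 0)ᵀ = 0. ✓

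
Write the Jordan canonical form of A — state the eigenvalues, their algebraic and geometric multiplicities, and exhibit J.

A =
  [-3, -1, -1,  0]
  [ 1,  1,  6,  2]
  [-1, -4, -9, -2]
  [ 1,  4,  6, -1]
J_3(-3) ⊕ J_1(-3)

The characteristic polynomial is
  det(x·I − A) = x^4 + 12*x^3 + 54*x^2 + 108*x + 81 = (x + 3)^4

Eigenvalues and multiplicities (the geometric multiplicity of λ is n − rank(A − λI), which equals the number of Jordan blocks for λ):
  λ = -3: algebraic multiplicity = 4, geometric multiplicity = 2

Determining the block sizes for each eigenvalue:
  λ = -3: with am = 4 and gm = 2, the partition is not yet determined (e.g. several partitions of 4 into 2 parts exist). Let N = A − (-3)·I. Computing rank(N^1) = 2, rank(N^2) = 1, rank(N^3) = 0; the number of blocks of size ≥ j is rank(N^{j−1}) − rank(N^j), giving [2, 1, 1]. So we have 1 block(s) of size 3, 1 block(s) of size 1 → block sizes [3, 1]

Assembling the blocks gives a Jordan form
J =
  [-3,  1,  0,  0]
  [ 0, -3,  1,  0]
  [ 0,  0, -3,  0]
  [ 0,  0,  0, -3]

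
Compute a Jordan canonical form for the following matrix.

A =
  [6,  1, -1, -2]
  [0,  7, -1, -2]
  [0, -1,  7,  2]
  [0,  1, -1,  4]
J_2(6) ⊕ J_1(6) ⊕ J_1(6)

The characteristic polynomial is
  det(x·I − A) = x^4 - 24*x^3 + 216*x^2 - 864*x + 1296 = (x - 6)^4

Eigenvalues and multiplicities (the geometric multiplicity of λ is n − rank(A − λI), which equals the number of Jordan blocks for λ):
  λ = 6: algebraic multiplicity = 4, geometric multiplicity = 3

Determining the block sizes for each eigenvalue:
  λ = 6: 3 blocks summing to 4 forces exactly one block of size 2 and the rest size 1 → block sizes [2, 1, 1]

Assembling the blocks gives a Jordan form
J =
  [6, 1, 0, 0]
  [0, 6, 0, 0]
  [0, 0, 6, 0]
  [0, 0, 0, 6]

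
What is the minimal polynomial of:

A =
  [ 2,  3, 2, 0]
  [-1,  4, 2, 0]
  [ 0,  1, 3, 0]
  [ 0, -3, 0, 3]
x^3 - 9*x^2 + 27*x - 27

The characteristic polynomial is χ_A(x) = (x - 3)^4, so the eigenvalues are known. The minimal polynomial is
  m_A(x) = Π_λ (x − λ)^{k_λ}
where k_λ is the size of the *largest* Jordan block for λ (equivalently, the smallest k with (A − λI)^k v = 0 for every generalised eigenvector v of λ).

  λ = 3: largest Jordan block has size 3, contributing (x − 3)^3

So m_A(x) = (x - 3)^3 = x^3 - 9*x^2 + 27*x - 27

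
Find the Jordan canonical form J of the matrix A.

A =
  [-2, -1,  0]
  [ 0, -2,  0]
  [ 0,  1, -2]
J_2(-2) ⊕ J_1(-2)

The characteristic polynomial is
  det(x·I − A) = x^3 + 6*x^2 + 12*x + 8 = (x + 2)^3

Eigenvalues and multiplicities (the geometric multiplicity of λ is n − rank(A − λI), which equals the number of Jordan blocks for λ):
  λ = -2: algebraic multiplicity = 3, geometric multiplicity = 2

Determining the block sizes for each eigenvalue:
  λ = -2: 2 blocks summing to 3 forces exactly one block of size 2 and the rest size 1 → block sizes [2, 1]

Assembling the blocks gives a Jordan form
J =
  [-2,  1,  0]
  [ 0, -2,  0]
  [ 0,  0, -2]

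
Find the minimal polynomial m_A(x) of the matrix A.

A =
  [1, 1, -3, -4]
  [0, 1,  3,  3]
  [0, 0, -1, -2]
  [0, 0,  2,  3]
x^3 - 3*x^2 + 3*x - 1

The characteristic polynomial is χ_A(x) = (x - 1)^4, so the eigenvalues are known. The minimal polynomial is
  m_A(x) = Π_λ (x − λ)^{k_λ}
where k_λ is the size of the *largest* Jordan block for λ (equivalently, the smallest k with (A − λI)^k v = 0 for every generalised eigenvector v of λ).

  λ = 1: largest Jordan block has size 3, contributing (x − 1)^3

So m_A(x) = (x - 1)^3 = x^3 - 3*x^2 + 3*x - 1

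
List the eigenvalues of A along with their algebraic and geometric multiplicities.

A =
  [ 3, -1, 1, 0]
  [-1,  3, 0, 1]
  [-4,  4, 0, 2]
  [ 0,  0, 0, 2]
λ = 2: alg = 4, geom = 2

Step 1 — factor the characteristic polynomial to read off the algebraic multiplicities:
  χ_A(x) = (x - 2)^4

Step 2 — compute geometric multiplicities via the rank-nullity identity g(λ) = n − rank(A − λI):
  rank(A − (2)·I) = 2, so dim ker(A − (2)·I) = n − 2 = 2

Summary:
  λ = 2: algebraic multiplicity = 4, geometric multiplicity = 2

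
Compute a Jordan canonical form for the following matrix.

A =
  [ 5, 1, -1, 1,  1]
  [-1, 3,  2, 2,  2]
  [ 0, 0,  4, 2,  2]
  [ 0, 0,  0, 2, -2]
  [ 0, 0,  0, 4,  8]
J_3(4) ⊕ J_1(4) ⊕ J_1(6)

The characteristic polynomial is
  det(x·I − A) = x^5 - 22*x^4 + 192*x^3 - 832*x^2 + 1792*x - 1536 = (x - 6)*(x - 4)^4

Eigenvalues and multiplicities (the geometric multiplicity of λ is n − rank(A − λI), which equals the number of Jordan blocks for λ):
  λ = 4: algebraic multiplicity = 4, geometric multiplicity = 2
  λ = 6: algebraic multiplicity = 1, geometric multiplicity = 1

Determining the block sizes for each eigenvalue:
  λ = 4: with am = 4 and gm = 2, the partition is not yet determined (e.g. several partitions of 4 into 2 parts exist). Let N = A − (4)·I. Computing rank(N^1) = 3, rank(N^2) = 2, rank(N^3) = 1; the number of blocks of size ≥ j is rank(N^{j−1}) − rank(N^j), giving [2, 1, 1]. So we have 1 block(s) of size 3, 1 block(s) of size 1 → block sizes [3, 1]
  λ = 6: one block (gm = 1), so the single block has size am = 1 → block sizes [1]

Assembling the blocks gives a Jordan form
J =
  [4, 1, 0, 0, 0]
  [0, 4, 1, 0, 0]
  [0, 0, 4, 0, 0]
  [0, 0, 0, 4, 0]
  [0, 0, 0, 0, 6]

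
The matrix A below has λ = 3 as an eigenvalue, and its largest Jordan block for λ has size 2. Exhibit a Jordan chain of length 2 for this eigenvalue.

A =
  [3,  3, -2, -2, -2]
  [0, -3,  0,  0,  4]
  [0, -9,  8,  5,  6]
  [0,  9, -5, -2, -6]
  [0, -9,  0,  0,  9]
A Jordan chain for λ = 3 of length 2:
v_1 = (3, -6, -9, 9, -9)ᵀ
v_2 = (0, 1, 0, 0, 0)ᵀ

Let N = A − (3)·I. We want v_2 with N^2 v_2 = 0 but N^1 v_2 ≠ 0; then v_{j-1} := N · v_j for j = 2, …, 2.

Pick v_2 = (0, 1, 0, 0, 0)ᵀ.
Then v_1 = N · v_2 = (3, -6, -9, 9, -9)ᵀ.

Sanity check: (A − (3)·I) v_1 = (0, 0, 0, 0, 0)ᵀ = 0. ✓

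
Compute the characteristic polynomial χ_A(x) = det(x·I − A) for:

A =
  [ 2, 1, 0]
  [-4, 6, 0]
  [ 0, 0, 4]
x^3 - 12*x^2 + 48*x - 64

Expanding det(x·I − A) (e.g. by cofactor expansion or by noting that A is similar to its Jordan form J, which has the same characteristic polynomial as A) gives
  χ_A(x) = x^3 - 12*x^2 + 48*x - 64
which factors as (x - 4)^3. The eigenvalues (with algebraic multiplicities) are λ = 4 with multiplicity 3.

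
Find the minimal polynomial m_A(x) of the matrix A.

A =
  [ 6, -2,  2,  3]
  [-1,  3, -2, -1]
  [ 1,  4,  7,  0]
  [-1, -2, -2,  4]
x^3 - 15*x^2 + 75*x - 125

The characteristic polynomial is χ_A(x) = (x - 5)^4, so the eigenvalues are known. The minimal polynomial is
  m_A(x) = Π_λ (x − λ)^{k_λ}
where k_λ is the size of the *largest* Jordan block for λ (equivalently, the smallest k with (A − λI)^k v = 0 for every generalised eigenvector v of λ).

  λ = 5: largest Jordan block has size 3, contributing (x − 5)^3

So m_A(x) = (x - 5)^3 = x^3 - 15*x^2 + 75*x - 125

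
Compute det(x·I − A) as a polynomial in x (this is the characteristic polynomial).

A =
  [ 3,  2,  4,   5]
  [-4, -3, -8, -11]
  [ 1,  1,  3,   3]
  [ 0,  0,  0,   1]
x^4 - 4*x^3 + 6*x^2 - 4*x + 1

Expanding det(x·I − A) (e.g. by cofactor expansion or by noting that A is similar to its Jordan form J, which has the same characteristic polynomial as A) gives
  χ_A(x) = x^4 - 4*x^3 + 6*x^2 - 4*x + 1
which factors as (x - 1)^4. The eigenvalues (with algebraic multiplicities) are λ = 1 with multiplicity 4.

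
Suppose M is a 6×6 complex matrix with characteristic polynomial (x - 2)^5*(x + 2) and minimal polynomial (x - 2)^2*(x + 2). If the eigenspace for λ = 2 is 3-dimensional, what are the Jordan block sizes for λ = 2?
Block sizes for λ = 2: [2, 2, 1]

Step 1 — from the characteristic polynomial, algebraic multiplicity of λ = 2 is 5. From dim ker(M − (2)·I) = 3, there are exactly 3 Jordan blocks for λ = 2.
Step 2 — from the minimal polynomial, the factor (x − 2)^2 tells us the largest block for λ = 2 has size 2.
Step 3 — with total size 5, 3 blocks, and largest block 2, the block sizes (in nonincreasing order) are [2, 2, 1].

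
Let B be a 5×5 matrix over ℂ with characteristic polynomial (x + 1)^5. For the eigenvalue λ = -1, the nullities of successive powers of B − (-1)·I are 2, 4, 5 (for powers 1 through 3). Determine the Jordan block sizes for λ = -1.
Block sizes for λ = -1: [3, 2]

From the dimensions of kernels of powers, the number of Jordan blocks of size at least j is d_j − d_{j−1} where d_j = dim ker(N^j) (with d_0 = 0). Computing the differences gives [2, 2, 1].
The number of blocks of size exactly k is (#blocks of size ≥ k) − (#blocks of size ≥ k + 1), so the partition is: 1 block(s) of size 2, 1 block(s) of size 3.
In nonincreasing order the block sizes are [3, 2].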